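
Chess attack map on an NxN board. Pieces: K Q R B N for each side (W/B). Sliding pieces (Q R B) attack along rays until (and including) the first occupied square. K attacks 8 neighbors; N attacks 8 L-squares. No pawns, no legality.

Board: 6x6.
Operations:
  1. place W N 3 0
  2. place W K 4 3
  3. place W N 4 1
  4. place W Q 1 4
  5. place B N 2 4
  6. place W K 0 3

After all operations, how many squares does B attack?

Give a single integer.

Answer: 6

Derivation:
Op 1: place WN@(3,0)
Op 2: place WK@(4,3)
Op 3: place WN@(4,1)
Op 4: place WQ@(1,4)
Op 5: place BN@(2,4)
Op 6: place WK@(0,3)
Per-piece attacks for B:
  BN@(2,4): attacks (4,5) (0,5) (3,2) (4,3) (1,2) (0,3)
Union (6 distinct): (0,3) (0,5) (1,2) (3,2) (4,3) (4,5)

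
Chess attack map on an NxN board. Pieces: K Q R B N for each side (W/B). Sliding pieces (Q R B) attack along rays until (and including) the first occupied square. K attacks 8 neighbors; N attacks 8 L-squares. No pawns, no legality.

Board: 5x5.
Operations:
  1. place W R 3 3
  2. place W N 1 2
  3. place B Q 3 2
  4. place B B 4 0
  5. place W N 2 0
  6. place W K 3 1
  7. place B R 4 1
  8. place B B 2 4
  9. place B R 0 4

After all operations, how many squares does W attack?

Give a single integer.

Op 1: place WR@(3,3)
Op 2: place WN@(1,2)
Op 3: place BQ@(3,2)
Op 4: place BB@(4,0)
Op 5: place WN@(2,0)
Op 6: place WK@(3,1)
Op 7: place BR@(4,1)
Op 8: place BB@(2,4)
Op 9: place BR@(0,4)
Per-piece attacks for W:
  WN@(1,2): attacks (2,4) (3,3) (0,4) (2,0) (3,1) (0,0)
  WN@(2,0): attacks (3,2) (4,1) (1,2) (0,1)
  WK@(3,1): attacks (3,2) (3,0) (4,1) (2,1) (4,2) (4,0) (2,2) (2,0)
  WR@(3,3): attacks (3,4) (3,2) (4,3) (2,3) (1,3) (0,3) [ray(0,-1) blocked at (3,2)]
Union (20 distinct): (0,0) (0,1) (0,3) (0,4) (1,2) (1,3) (2,0) (2,1) (2,2) (2,3) (2,4) (3,0) (3,1) (3,2) (3,3) (3,4) (4,0) (4,1) (4,2) (4,3)

Answer: 20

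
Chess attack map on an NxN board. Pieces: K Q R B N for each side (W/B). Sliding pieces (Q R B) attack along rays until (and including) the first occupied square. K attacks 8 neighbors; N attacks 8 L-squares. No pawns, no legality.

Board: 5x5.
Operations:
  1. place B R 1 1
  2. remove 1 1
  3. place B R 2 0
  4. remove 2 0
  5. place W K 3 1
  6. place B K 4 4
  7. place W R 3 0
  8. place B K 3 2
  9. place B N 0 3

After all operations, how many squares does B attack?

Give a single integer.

Answer: 11

Derivation:
Op 1: place BR@(1,1)
Op 2: remove (1,1)
Op 3: place BR@(2,0)
Op 4: remove (2,0)
Op 5: place WK@(3,1)
Op 6: place BK@(4,4)
Op 7: place WR@(3,0)
Op 8: place BK@(3,2)
Op 9: place BN@(0,3)
Per-piece attacks for B:
  BN@(0,3): attacks (2,4) (1,1) (2,2)
  BK@(3,2): attacks (3,3) (3,1) (4,2) (2,2) (4,3) (4,1) (2,3) (2,1)
  BK@(4,4): attacks (4,3) (3,4) (3,3)
Union (11 distinct): (1,1) (2,1) (2,2) (2,3) (2,4) (3,1) (3,3) (3,4) (4,1) (4,2) (4,3)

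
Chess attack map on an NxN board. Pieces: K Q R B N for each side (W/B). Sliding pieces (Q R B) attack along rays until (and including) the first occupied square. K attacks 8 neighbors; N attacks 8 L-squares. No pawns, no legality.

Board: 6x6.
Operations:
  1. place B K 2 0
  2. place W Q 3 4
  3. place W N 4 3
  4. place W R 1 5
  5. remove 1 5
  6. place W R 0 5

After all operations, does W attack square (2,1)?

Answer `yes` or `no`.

Op 1: place BK@(2,0)
Op 2: place WQ@(3,4)
Op 3: place WN@(4,3)
Op 4: place WR@(1,5)
Op 5: remove (1,5)
Op 6: place WR@(0,5)
Per-piece attacks for W:
  WR@(0,5): attacks (0,4) (0,3) (0,2) (0,1) (0,0) (1,5) (2,5) (3,5) (4,5) (5,5)
  WQ@(3,4): attacks (3,5) (3,3) (3,2) (3,1) (3,0) (4,4) (5,4) (2,4) (1,4) (0,4) (4,5) (4,3) (2,5) (2,3) (1,2) (0,1) [ray(1,-1) blocked at (4,3)]
  WN@(4,3): attacks (5,5) (3,5) (2,4) (5,1) (3,1) (2,2)
W attacks (2,1): no

Answer: no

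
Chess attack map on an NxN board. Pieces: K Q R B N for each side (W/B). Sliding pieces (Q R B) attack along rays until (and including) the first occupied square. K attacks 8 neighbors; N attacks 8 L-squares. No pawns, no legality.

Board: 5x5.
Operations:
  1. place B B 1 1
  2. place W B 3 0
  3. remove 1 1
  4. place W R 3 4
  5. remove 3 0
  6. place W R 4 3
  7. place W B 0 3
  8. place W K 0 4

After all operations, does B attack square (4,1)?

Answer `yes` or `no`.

Answer: no

Derivation:
Op 1: place BB@(1,1)
Op 2: place WB@(3,0)
Op 3: remove (1,1)
Op 4: place WR@(3,4)
Op 5: remove (3,0)
Op 6: place WR@(4,3)
Op 7: place WB@(0,3)
Op 8: place WK@(0,4)
Per-piece attacks for B:
B attacks (4,1): no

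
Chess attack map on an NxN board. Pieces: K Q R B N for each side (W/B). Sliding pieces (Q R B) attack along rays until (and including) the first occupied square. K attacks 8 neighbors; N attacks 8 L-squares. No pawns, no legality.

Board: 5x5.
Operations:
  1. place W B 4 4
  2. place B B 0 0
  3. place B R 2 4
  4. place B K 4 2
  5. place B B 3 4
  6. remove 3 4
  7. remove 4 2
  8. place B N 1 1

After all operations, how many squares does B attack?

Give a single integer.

Answer: 12

Derivation:
Op 1: place WB@(4,4)
Op 2: place BB@(0,0)
Op 3: place BR@(2,4)
Op 4: place BK@(4,2)
Op 5: place BB@(3,4)
Op 6: remove (3,4)
Op 7: remove (4,2)
Op 8: place BN@(1,1)
Per-piece attacks for B:
  BB@(0,0): attacks (1,1) [ray(1,1) blocked at (1,1)]
  BN@(1,1): attacks (2,3) (3,2) (0,3) (3,0)
  BR@(2,4): attacks (2,3) (2,2) (2,1) (2,0) (3,4) (4,4) (1,4) (0,4) [ray(1,0) blocked at (4,4)]
Union (12 distinct): (0,3) (0,4) (1,1) (1,4) (2,0) (2,1) (2,2) (2,3) (3,0) (3,2) (3,4) (4,4)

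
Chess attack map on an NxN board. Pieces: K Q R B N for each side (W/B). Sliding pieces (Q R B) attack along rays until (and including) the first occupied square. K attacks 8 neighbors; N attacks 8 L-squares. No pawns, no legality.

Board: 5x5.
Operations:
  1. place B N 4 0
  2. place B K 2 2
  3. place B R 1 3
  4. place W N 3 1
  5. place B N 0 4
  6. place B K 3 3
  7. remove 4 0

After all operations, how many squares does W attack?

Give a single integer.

Answer: 4

Derivation:
Op 1: place BN@(4,0)
Op 2: place BK@(2,2)
Op 3: place BR@(1,3)
Op 4: place WN@(3,1)
Op 5: place BN@(0,4)
Op 6: place BK@(3,3)
Op 7: remove (4,0)
Per-piece attacks for W:
  WN@(3,1): attacks (4,3) (2,3) (1,2) (1,0)
Union (4 distinct): (1,0) (1,2) (2,3) (4,3)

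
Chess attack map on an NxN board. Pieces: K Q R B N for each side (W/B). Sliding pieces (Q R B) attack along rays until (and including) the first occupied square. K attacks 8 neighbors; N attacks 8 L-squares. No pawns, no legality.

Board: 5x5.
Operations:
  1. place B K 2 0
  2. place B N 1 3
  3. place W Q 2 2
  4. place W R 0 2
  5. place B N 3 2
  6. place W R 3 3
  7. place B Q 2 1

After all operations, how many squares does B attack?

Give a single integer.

Answer: 17

Derivation:
Op 1: place BK@(2,0)
Op 2: place BN@(1,3)
Op 3: place WQ@(2,2)
Op 4: place WR@(0,2)
Op 5: place BN@(3,2)
Op 6: place WR@(3,3)
Op 7: place BQ@(2,1)
Per-piece attacks for B:
  BN@(1,3): attacks (3,4) (2,1) (3,2) (0,1)
  BK@(2,0): attacks (2,1) (3,0) (1,0) (3,1) (1,1)
  BQ@(2,1): attacks (2,2) (2,0) (3,1) (4,1) (1,1) (0,1) (3,2) (3,0) (1,2) (0,3) (1,0) [ray(0,1) blocked at (2,2); ray(0,-1) blocked at (2,0); ray(1,1) blocked at (3,2)]
  BN@(3,2): attacks (4,4) (2,4) (1,3) (4,0) (2,0) (1,1)
Union (17 distinct): (0,1) (0,3) (1,0) (1,1) (1,2) (1,3) (2,0) (2,1) (2,2) (2,4) (3,0) (3,1) (3,2) (3,4) (4,0) (4,1) (4,4)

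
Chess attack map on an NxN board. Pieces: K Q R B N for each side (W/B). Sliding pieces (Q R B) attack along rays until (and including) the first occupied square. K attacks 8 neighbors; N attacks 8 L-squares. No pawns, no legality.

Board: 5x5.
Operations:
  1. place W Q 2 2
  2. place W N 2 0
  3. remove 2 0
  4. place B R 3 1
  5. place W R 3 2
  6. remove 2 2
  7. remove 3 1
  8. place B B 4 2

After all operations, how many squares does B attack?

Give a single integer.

Answer: 4

Derivation:
Op 1: place WQ@(2,2)
Op 2: place WN@(2,0)
Op 3: remove (2,0)
Op 4: place BR@(3,1)
Op 5: place WR@(3,2)
Op 6: remove (2,2)
Op 7: remove (3,1)
Op 8: place BB@(4,2)
Per-piece attacks for B:
  BB@(4,2): attacks (3,3) (2,4) (3,1) (2,0)
Union (4 distinct): (2,0) (2,4) (3,1) (3,3)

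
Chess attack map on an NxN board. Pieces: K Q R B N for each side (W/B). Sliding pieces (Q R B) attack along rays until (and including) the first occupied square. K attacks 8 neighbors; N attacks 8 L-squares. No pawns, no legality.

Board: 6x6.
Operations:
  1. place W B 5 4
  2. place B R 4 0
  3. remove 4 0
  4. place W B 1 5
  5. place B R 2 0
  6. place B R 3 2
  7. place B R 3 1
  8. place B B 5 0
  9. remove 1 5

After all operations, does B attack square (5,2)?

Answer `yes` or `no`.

Op 1: place WB@(5,4)
Op 2: place BR@(4,0)
Op 3: remove (4,0)
Op 4: place WB@(1,5)
Op 5: place BR@(2,0)
Op 6: place BR@(3,2)
Op 7: place BR@(3,1)
Op 8: place BB@(5,0)
Op 9: remove (1,5)
Per-piece attacks for B:
  BR@(2,0): attacks (2,1) (2,2) (2,3) (2,4) (2,5) (3,0) (4,0) (5,0) (1,0) (0,0) [ray(1,0) blocked at (5,0)]
  BR@(3,1): attacks (3,2) (3,0) (4,1) (5,1) (2,1) (1,1) (0,1) [ray(0,1) blocked at (3,2)]
  BR@(3,2): attacks (3,3) (3,4) (3,5) (3,1) (4,2) (5,2) (2,2) (1,2) (0,2) [ray(0,-1) blocked at (3,1)]
  BB@(5,0): attacks (4,1) (3,2) [ray(-1,1) blocked at (3,2)]
B attacks (5,2): yes

Answer: yes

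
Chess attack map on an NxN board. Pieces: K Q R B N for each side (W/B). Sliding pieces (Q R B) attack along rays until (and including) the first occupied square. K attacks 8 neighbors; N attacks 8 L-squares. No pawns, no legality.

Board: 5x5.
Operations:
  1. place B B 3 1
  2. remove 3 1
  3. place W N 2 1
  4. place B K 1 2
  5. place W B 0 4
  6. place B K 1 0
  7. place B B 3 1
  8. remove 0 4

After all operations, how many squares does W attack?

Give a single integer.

Answer: 6

Derivation:
Op 1: place BB@(3,1)
Op 2: remove (3,1)
Op 3: place WN@(2,1)
Op 4: place BK@(1,2)
Op 5: place WB@(0,4)
Op 6: place BK@(1,0)
Op 7: place BB@(3,1)
Op 8: remove (0,4)
Per-piece attacks for W:
  WN@(2,1): attacks (3,3) (4,2) (1,3) (0,2) (4,0) (0,0)
Union (6 distinct): (0,0) (0,2) (1,3) (3,3) (4,0) (4,2)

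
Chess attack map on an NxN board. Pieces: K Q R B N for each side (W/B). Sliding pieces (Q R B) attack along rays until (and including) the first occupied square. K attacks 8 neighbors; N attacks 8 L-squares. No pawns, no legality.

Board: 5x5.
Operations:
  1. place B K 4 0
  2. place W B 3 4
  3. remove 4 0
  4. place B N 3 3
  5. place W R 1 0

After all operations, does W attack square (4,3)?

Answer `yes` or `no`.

Op 1: place BK@(4,0)
Op 2: place WB@(3,4)
Op 3: remove (4,0)
Op 4: place BN@(3,3)
Op 5: place WR@(1,0)
Per-piece attacks for W:
  WR@(1,0): attacks (1,1) (1,2) (1,3) (1,4) (2,0) (3,0) (4,0) (0,0)
  WB@(3,4): attacks (4,3) (2,3) (1,2) (0,1)
W attacks (4,3): yes

Answer: yes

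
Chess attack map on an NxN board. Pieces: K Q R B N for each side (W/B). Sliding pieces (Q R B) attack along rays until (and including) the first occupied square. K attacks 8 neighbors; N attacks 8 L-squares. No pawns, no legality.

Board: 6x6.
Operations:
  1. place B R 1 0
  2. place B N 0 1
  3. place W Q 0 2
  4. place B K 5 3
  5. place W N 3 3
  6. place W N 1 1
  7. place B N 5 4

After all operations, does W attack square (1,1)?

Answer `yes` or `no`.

Op 1: place BR@(1,0)
Op 2: place BN@(0,1)
Op 3: place WQ@(0,2)
Op 4: place BK@(5,3)
Op 5: place WN@(3,3)
Op 6: place WN@(1,1)
Op 7: place BN@(5,4)
Per-piece attacks for W:
  WQ@(0,2): attacks (0,3) (0,4) (0,5) (0,1) (1,2) (2,2) (3,2) (4,2) (5,2) (1,3) (2,4) (3,5) (1,1) [ray(0,-1) blocked at (0,1); ray(1,-1) blocked at (1,1)]
  WN@(1,1): attacks (2,3) (3,2) (0,3) (3,0)
  WN@(3,3): attacks (4,5) (5,4) (2,5) (1,4) (4,1) (5,2) (2,1) (1,2)
W attacks (1,1): yes

Answer: yes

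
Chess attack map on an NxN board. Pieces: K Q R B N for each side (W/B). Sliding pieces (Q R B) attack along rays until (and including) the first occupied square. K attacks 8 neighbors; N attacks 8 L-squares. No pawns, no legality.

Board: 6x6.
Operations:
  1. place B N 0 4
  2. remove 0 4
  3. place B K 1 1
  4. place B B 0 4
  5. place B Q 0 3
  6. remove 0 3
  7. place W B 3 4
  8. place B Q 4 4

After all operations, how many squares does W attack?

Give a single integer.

Answer: 7

Derivation:
Op 1: place BN@(0,4)
Op 2: remove (0,4)
Op 3: place BK@(1,1)
Op 4: place BB@(0,4)
Op 5: place BQ@(0,3)
Op 6: remove (0,3)
Op 7: place WB@(3,4)
Op 8: place BQ@(4,4)
Per-piece attacks for W:
  WB@(3,4): attacks (4,5) (4,3) (5,2) (2,5) (2,3) (1,2) (0,1)
Union (7 distinct): (0,1) (1,2) (2,3) (2,5) (4,3) (4,5) (5,2)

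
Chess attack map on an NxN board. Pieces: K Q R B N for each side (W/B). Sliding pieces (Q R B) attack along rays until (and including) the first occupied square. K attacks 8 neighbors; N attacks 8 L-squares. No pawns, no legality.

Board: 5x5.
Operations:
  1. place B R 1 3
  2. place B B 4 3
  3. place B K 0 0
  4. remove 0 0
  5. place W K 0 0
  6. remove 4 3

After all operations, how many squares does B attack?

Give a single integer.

Op 1: place BR@(1,3)
Op 2: place BB@(4,3)
Op 3: place BK@(0,0)
Op 4: remove (0,0)
Op 5: place WK@(0,0)
Op 6: remove (4,3)
Per-piece attacks for B:
  BR@(1,3): attacks (1,4) (1,2) (1,1) (1,0) (2,3) (3,3) (4,3) (0,3)
Union (8 distinct): (0,3) (1,0) (1,1) (1,2) (1,4) (2,3) (3,3) (4,3)

Answer: 8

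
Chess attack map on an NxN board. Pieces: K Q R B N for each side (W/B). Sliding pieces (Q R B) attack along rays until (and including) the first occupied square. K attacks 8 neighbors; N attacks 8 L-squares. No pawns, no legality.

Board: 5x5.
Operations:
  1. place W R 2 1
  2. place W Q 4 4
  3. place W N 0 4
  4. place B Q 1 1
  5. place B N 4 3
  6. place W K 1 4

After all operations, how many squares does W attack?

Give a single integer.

Answer: 15

Derivation:
Op 1: place WR@(2,1)
Op 2: place WQ@(4,4)
Op 3: place WN@(0,4)
Op 4: place BQ@(1,1)
Op 5: place BN@(4,3)
Op 6: place WK@(1,4)
Per-piece attacks for W:
  WN@(0,4): attacks (1,2) (2,3)
  WK@(1,4): attacks (1,3) (2,4) (0,4) (2,3) (0,3)
  WR@(2,1): attacks (2,2) (2,3) (2,4) (2,0) (3,1) (4,1) (1,1) [ray(-1,0) blocked at (1,1)]
  WQ@(4,4): attacks (4,3) (3,4) (2,4) (1,4) (3,3) (2,2) (1,1) [ray(0,-1) blocked at (4,3); ray(-1,0) blocked at (1,4); ray(-1,-1) blocked at (1,1)]
Union (15 distinct): (0,3) (0,4) (1,1) (1,2) (1,3) (1,4) (2,0) (2,2) (2,3) (2,4) (3,1) (3,3) (3,4) (4,1) (4,3)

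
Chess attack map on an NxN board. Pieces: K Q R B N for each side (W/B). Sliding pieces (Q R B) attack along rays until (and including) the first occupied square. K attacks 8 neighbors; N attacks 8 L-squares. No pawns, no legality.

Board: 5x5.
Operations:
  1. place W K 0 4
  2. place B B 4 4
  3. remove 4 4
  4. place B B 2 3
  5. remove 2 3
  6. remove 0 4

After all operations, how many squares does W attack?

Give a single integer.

Op 1: place WK@(0,4)
Op 2: place BB@(4,4)
Op 3: remove (4,4)
Op 4: place BB@(2,3)
Op 5: remove (2,3)
Op 6: remove (0,4)
Per-piece attacks for W:
Union (0 distinct): (none)

Answer: 0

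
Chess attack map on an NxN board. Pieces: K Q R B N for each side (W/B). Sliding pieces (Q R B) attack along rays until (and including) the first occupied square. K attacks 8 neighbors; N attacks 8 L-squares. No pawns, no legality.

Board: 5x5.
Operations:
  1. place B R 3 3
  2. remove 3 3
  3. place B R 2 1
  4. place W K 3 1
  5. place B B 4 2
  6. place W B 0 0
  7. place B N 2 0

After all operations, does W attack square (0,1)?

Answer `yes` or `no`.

Answer: no

Derivation:
Op 1: place BR@(3,3)
Op 2: remove (3,3)
Op 3: place BR@(2,1)
Op 4: place WK@(3,1)
Op 5: place BB@(4,2)
Op 6: place WB@(0,0)
Op 7: place BN@(2,0)
Per-piece attacks for W:
  WB@(0,0): attacks (1,1) (2,2) (3,3) (4,4)
  WK@(3,1): attacks (3,2) (3,0) (4,1) (2,1) (4,2) (4,0) (2,2) (2,0)
W attacks (0,1): no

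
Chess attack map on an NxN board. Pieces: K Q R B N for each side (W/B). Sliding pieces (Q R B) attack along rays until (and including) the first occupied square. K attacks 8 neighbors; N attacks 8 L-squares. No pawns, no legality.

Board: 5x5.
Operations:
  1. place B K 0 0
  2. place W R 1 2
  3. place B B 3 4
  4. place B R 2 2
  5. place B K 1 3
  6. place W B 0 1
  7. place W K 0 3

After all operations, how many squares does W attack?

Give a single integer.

Op 1: place BK@(0,0)
Op 2: place WR@(1,2)
Op 3: place BB@(3,4)
Op 4: place BR@(2,2)
Op 5: place BK@(1,3)
Op 6: place WB@(0,1)
Op 7: place WK@(0,3)
Per-piece attacks for W:
  WB@(0,1): attacks (1,2) (1,0) [ray(1,1) blocked at (1,2)]
  WK@(0,3): attacks (0,4) (0,2) (1,3) (1,4) (1,2)
  WR@(1,2): attacks (1,3) (1,1) (1,0) (2,2) (0,2) [ray(0,1) blocked at (1,3); ray(1,0) blocked at (2,2)]
Union (8 distinct): (0,2) (0,4) (1,0) (1,1) (1,2) (1,3) (1,4) (2,2)

Answer: 8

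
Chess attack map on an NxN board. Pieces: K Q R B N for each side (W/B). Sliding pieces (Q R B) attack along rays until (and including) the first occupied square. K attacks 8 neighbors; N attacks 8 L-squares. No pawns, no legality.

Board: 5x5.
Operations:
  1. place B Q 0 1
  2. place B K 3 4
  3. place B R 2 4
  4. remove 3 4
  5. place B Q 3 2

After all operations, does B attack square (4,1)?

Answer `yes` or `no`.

Op 1: place BQ@(0,1)
Op 2: place BK@(3,4)
Op 3: place BR@(2,4)
Op 4: remove (3,4)
Op 5: place BQ@(3,2)
Per-piece attacks for B:
  BQ@(0,1): attacks (0,2) (0,3) (0,4) (0,0) (1,1) (2,1) (3,1) (4,1) (1,2) (2,3) (3,4) (1,0)
  BR@(2,4): attacks (2,3) (2,2) (2,1) (2,0) (3,4) (4,4) (1,4) (0,4)
  BQ@(3,2): attacks (3,3) (3,4) (3,1) (3,0) (4,2) (2,2) (1,2) (0,2) (4,3) (4,1) (2,3) (1,4) (2,1) (1,0)
B attacks (4,1): yes

Answer: yes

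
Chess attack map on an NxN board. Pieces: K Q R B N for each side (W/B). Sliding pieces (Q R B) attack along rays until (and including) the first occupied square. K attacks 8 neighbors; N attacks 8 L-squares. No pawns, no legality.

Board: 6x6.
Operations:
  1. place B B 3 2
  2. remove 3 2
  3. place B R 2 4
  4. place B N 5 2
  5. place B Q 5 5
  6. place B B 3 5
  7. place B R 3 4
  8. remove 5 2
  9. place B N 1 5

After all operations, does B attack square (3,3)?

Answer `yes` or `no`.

Answer: yes

Derivation:
Op 1: place BB@(3,2)
Op 2: remove (3,2)
Op 3: place BR@(2,4)
Op 4: place BN@(5,2)
Op 5: place BQ@(5,5)
Op 6: place BB@(3,5)
Op 7: place BR@(3,4)
Op 8: remove (5,2)
Op 9: place BN@(1,5)
Per-piece attacks for B:
  BN@(1,5): attacks (2,3) (3,4) (0,3)
  BR@(2,4): attacks (2,5) (2,3) (2,2) (2,1) (2,0) (3,4) (1,4) (0,4) [ray(1,0) blocked at (3,4)]
  BR@(3,4): attacks (3,5) (3,3) (3,2) (3,1) (3,0) (4,4) (5,4) (2,4) [ray(0,1) blocked at (3,5); ray(-1,0) blocked at (2,4)]
  BB@(3,5): attacks (4,4) (5,3) (2,4) [ray(-1,-1) blocked at (2,4)]
  BQ@(5,5): attacks (5,4) (5,3) (5,2) (5,1) (5,0) (4,5) (3,5) (4,4) (3,3) (2,2) (1,1) (0,0) [ray(-1,0) blocked at (3,5)]
B attacks (3,3): yes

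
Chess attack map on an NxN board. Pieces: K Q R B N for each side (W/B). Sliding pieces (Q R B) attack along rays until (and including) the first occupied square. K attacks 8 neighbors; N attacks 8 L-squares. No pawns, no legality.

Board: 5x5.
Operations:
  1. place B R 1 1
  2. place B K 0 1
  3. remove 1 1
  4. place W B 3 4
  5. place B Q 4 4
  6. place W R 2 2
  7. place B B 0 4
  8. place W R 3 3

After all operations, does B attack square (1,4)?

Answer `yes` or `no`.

Op 1: place BR@(1,1)
Op 2: place BK@(0,1)
Op 3: remove (1,1)
Op 4: place WB@(3,4)
Op 5: place BQ@(4,4)
Op 6: place WR@(2,2)
Op 7: place BB@(0,4)
Op 8: place WR@(3,3)
Per-piece attacks for B:
  BK@(0,1): attacks (0,2) (0,0) (1,1) (1,2) (1,0)
  BB@(0,4): attacks (1,3) (2,2) [ray(1,-1) blocked at (2,2)]
  BQ@(4,4): attacks (4,3) (4,2) (4,1) (4,0) (3,4) (3,3) [ray(-1,0) blocked at (3,4); ray(-1,-1) blocked at (3,3)]
B attacks (1,4): no

Answer: no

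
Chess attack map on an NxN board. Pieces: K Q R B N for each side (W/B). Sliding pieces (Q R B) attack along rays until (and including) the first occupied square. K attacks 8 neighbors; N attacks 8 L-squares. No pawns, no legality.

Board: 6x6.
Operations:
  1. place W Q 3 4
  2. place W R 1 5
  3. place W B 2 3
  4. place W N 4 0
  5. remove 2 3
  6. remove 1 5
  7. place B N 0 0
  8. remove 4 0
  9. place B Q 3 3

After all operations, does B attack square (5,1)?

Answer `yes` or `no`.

Op 1: place WQ@(3,4)
Op 2: place WR@(1,5)
Op 3: place WB@(2,3)
Op 4: place WN@(4,0)
Op 5: remove (2,3)
Op 6: remove (1,5)
Op 7: place BN@(0,0)
Op 8: remove (4,0)
Op 9: place BQ@(3,3)
Per-piece attacks for B:
  BN@(0,0): attacks (1,2) (2,1)
  BQ@(3,3): attacks (3,4) (3,2) (3,1) (3,0) (4,3) (5,3) (2,3) (1,3) (0,3) (4,4) (5,5) (4,2) (5,1) (2,4) (1,5) (2,2) (1,1) (0,0) [ray(0,1) blocked at (3,4); ray(-1,-1) blocked at (0,0)]
B attacks (5,1): yes

Answer: yes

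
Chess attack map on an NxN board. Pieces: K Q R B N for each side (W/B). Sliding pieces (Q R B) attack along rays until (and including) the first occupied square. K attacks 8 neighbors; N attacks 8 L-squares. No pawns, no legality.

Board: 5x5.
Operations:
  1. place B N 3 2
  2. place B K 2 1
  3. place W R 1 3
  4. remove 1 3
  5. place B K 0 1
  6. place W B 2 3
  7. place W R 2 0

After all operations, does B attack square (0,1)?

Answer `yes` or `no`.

Op 1: place BN@(3,2)
Op 2: place BK@(2,1)
Op 3: place WR@(1,3)
Op 4: remove (1,3)
Op 5: place BK@(0,1)
Op 6: place WB@(2,3)
Op 7: place WR@(2,0)
Per-piece attacks for B:
  BK@(0,1): attacks (0,2) (0,0) (1,1) (1,2) (1,0)
  BK@(2,1): attacks (2,2) (2,0) (3,1) (1,1) (3,2) (3,0) (1,2) (1,0)
  BN@(3,2): attacks (4,4) (2,4) (1,3) (4,0) (2,0) (1,1)
B attacks (0,1): no

Answer: no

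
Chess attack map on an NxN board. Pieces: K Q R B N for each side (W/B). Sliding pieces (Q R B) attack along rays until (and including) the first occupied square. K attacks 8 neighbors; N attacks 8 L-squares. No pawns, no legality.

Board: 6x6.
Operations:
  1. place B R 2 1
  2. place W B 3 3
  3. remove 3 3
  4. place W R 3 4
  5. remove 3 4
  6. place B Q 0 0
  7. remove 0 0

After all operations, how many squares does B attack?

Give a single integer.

Op 1: place BR@(2,1)
Op 2: place WB@(3,3)
Op 3: remove (3,3)
Op 4: place WR@(3,4)
Op 5: remove (3,4)
Op 6: place BQ@(0,0)
Op 7: remove (0,0)
Per-piece attacks for B:
  BR@(2,1): attacks (2,2) (2,3) (2,4) (2,5) (2,0) (3,1) (4,1) (5,1) (1,1) (0,1)
Union (10 distinct): (0,1) (1,1) (2,0) (2,2) (2,3) (2,4) (2,5) (3,1) (4,1) (5,1)

Answer: 10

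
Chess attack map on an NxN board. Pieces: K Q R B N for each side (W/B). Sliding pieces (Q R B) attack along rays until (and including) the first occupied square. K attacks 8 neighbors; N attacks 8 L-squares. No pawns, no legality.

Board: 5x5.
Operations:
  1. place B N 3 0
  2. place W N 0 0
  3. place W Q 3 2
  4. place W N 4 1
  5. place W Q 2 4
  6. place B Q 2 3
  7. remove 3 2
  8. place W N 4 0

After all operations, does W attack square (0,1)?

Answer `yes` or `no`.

Answer: no

Derivation:
Op 1: place BN@(3,0)
Op 2: place WN@(0,0)
Op 3: place WQ@(3,2)
Op 4: place WN@(4,1)
Op 5: place WQ@(2,4)
Op 6: place BQ@(2,3)
Op 7: remove (3,2)
Op 8: place WN@(4,0)
Per-piece attacks for W:
  WN@(0,0): attacks (1,2) (2,1)
  WQ@(2,4): attacks (2,3) (3,4) (4,4) (1,4) (0,4) (3,3) (4,2) (1,3) (0,2) [ray(0,-1) blocked at (2,3)]
  WN@(4,0): attacks (3,2) (2,1)
  WN@(4,1): attacks (3,3) (2,2) (2,0)
W attacks (0,1): no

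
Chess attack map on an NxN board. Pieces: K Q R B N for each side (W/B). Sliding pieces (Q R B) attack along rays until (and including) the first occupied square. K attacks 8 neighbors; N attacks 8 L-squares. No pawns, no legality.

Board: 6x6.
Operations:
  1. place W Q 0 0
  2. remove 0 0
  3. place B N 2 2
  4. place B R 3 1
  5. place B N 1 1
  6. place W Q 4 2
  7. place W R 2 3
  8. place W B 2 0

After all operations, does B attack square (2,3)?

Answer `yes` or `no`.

Op 1: place WQ@(0,0)
Op 2: remove (0,0)
Op 3: place BN@(2,2)
Op 4: place BR@(3,1)
Op 5: place BN@(1,1)
Op 6: place WQ@(4,2)
Op 7: place WR@(2,3)
Op 8: place WB@(2,0)
Per-piece attacks for B:
  BN@(1,1): attacks (2,3) (3,2) (0,3) (3,0)
  BN@(2,2): attacks (3,4) (4,3) (1,4) (0,3) (3,0) (4,1) (1,0) (0,1)
  BR@(3,1): attacks (3,2) (3,3) (3,4) (3,5) (3,0) (4,1) (5,1) (2,1) (1,1) [ray(-1,0) blocked at (1,1)]
B attacks (2,3): yes

Answer: yes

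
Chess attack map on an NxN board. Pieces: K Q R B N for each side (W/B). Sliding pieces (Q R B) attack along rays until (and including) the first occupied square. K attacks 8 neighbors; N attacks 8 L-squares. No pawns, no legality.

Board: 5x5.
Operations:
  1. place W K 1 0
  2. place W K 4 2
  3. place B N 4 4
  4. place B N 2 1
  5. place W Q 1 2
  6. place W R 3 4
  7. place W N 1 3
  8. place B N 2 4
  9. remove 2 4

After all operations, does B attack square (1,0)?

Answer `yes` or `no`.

Answer: no

Derivation:
Op 1: place WK@(1,0)
Op 2: place WK@(4,2)
Op 3: place BN@(4,4)
Op 4: place BN@(2,1)
Op 5: place WQ@(1,2)
Op 6: place WR@(3,4)
Op 7: place WN@(1,3)
Op 8: place BN@(2,4)
Op 9: remove (2,4)
Per-piece attacks for B:
  BN@(2,1): attacks (3,3) (4,2) (1,3) (0,2) (4,0) (0,0)
  BN@(4,4): attacks (3,2) (2,3)
B attacks (1,0): no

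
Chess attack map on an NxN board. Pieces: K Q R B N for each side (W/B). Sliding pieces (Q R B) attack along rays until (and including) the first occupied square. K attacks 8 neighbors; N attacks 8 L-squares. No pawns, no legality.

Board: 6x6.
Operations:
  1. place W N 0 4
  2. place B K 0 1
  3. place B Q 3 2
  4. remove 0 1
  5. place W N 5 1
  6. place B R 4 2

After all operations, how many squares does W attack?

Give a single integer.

Answer: 6

Derivation:
Op 1: place WN@(0,4)
Op 2: place BK@(0,1)
Op 3: place BQ@(3,2)
Op 4: remove (0,1)
Op 5: place WN@(5,1)
Op 6: place BR@(4,2)
Per-piece attacks for W:
  WN@(0,4): attacks (2,5) (1,2) (2,3)
  WN@(5,1): attacks (4,3) (3,2) (3,0)
Union (6 distinct): (1,2) (2,3) (2,5) (3,0) (3,2) (4,3)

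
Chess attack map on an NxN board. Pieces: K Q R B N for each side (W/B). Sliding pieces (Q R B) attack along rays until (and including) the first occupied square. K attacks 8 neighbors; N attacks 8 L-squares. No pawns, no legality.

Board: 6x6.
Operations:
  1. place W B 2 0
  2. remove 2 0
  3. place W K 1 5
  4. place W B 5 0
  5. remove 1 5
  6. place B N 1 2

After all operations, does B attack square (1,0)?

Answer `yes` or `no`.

Op 1: place WB@(2,0)
Op 2: remove (2,0)
Op 3: place WK@(1,5)
Op 4: place WB@(5,0)
Op 5: remove (1,5)
Op 6: place BN@(1,2)
Per-piece attacks for B:
  BN@(1,2): attacks (2,4) (3,3) (0,4) (2,0) (3,1) (0,0)
B attacks (1,0): no

Answer: no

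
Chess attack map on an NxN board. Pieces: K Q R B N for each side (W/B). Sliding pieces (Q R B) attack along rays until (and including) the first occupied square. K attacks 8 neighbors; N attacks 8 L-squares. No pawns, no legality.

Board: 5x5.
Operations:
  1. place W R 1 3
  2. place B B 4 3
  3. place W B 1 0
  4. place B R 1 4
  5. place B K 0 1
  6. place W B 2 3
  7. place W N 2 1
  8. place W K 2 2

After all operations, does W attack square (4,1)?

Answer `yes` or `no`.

Op 1: place WR@(1,3)
Op 2: place BB@(4,3)
Op 3: place WB@(1,0)
Op 4: place BR@(1,4)
Op 5: place BK@(0,1)
Op 6: place WB@(2,3)
Op 7: place WN@(2,1)
Op 8: place WK@(2,2)
Per-piece attacks for W:
  WB@(1,0): attacks (2,1) (0,1) [ray(1,1) blocked at (2,1); ray(-1,1) blocked at (0,1)]
  WR@(1,3): attacks (1,4) (1,2) (1,1) (1,0) (2,3) (0,3) [ray(0,1) blocked at (1,4); ray(0,-1) blocked at (1,0); ray(1,0) blocked at (2,3)]
  WN@(2,1): attacks (3,3) (4,2) (1,3) (0,2) (4,0) (0,0)
  WK@(2,2): attacks (2,3) (2,1) (3,2) (1,2) (3,3) (3,1) (1,3) (1,1)
  WB@(2,3): attacks (3,4) (3,2) (4,1) (1,4) (1,2) (0,1) [ray(-1,1) blocked at (1,4); ray(-1,-1) blocked at (0,1)]
W attacks (4,1): yes

Answer: yes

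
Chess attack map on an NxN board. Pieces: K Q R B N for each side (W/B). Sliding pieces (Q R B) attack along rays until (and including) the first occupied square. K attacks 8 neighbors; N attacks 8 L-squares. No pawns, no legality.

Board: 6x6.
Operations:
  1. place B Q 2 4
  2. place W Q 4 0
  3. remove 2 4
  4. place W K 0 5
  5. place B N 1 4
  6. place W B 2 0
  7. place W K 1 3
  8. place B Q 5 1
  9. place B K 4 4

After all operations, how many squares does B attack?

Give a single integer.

Op 1: place BQ@(2,4)
Op 2: place WQ@(4,0)
Op 3: remove (2,4)
Op 4: place WK@(0,5)
Op 5: place BN@(1,4)
Op 6: place WB@(2,0)
Op 7: place WK@(1,3)
Op 8: place BQ@(5,1)
Op 9: place BK@(4,4)
Per-piece attacks for B:
  BN@(1,4): attacks (3,5) (2,2) (3,3) (0,2)
  BK@(4,4): attacks (4,5) (4,3) (5,4) (3,4) (5,5) (5,3) (3,5) (3,3)
  BQ@(5,1): attacks (5,2) (5,3) (5,4) (5,5) (5,0) (4,1) (3,1) (2,1) (1,1) (0,1) (4,2) (3,3) (2,4) (1,5) (4,0) [ray(-1,-1) blocked at (4,0)]
Union (21 distinct): (0,1) (0,2) (1,1) (1,5) (2,1) (2,2) (2,4) (3,1) (3,3) (3,4) (3,5) (4,0) (4,1) (4,2) (4,3) (4,5) (5,0) (5,2) (5,3) (5,4) (5,5)

Answer: 21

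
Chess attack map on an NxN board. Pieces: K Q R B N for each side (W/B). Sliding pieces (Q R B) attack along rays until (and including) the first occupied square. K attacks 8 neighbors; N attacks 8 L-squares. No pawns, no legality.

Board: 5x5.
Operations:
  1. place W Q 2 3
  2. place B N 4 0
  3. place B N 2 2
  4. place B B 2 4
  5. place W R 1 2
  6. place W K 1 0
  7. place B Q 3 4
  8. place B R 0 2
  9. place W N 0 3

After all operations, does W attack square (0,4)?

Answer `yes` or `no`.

Op 1: place WQ@(2,3)
Op 2: place BN@(4,0)
Op 3: place BN@(2,2)
Op 4: place BB@(2,4)
Op 5: place WR@(1,2)
Op 6: place WK@(1,0)
Op 7: place BQ@(3,4)
Op 8: place BR@(0,2)
Op 9: place WN@(0,3)
Per-piece attacks for W:
  WN@(0,3): attacks (2,4) (1,1) (2,2)
  WK@(1,0): attacks (1,1) (2,0) (0,0) (2,1) (0,1)
  WR@(1,2): attacks (1,3) (1,4) (1,1) (1,0) (2,2) (0,2) [ray(0,-1) blocked at (1,0); ray(1,0) blocked at (2,2); ray(-1,0) blocked at (0,2)]
  WQ@(2,3): attacks (2,4) (2,2) (3,3) (4,3) (1,3) (0,3) (3,4) (3,2) (4,1) (1,4) (1,2) [ray(0,1) blocked at (2,4); ray(0,-1) blocked at (2,2); ray(-1,0) blocked at (0,3); ray(1,1) blocked at (3,4); ray(-1,-1) blocked at (1,2)]
W attacks (0,4): no

Answer: no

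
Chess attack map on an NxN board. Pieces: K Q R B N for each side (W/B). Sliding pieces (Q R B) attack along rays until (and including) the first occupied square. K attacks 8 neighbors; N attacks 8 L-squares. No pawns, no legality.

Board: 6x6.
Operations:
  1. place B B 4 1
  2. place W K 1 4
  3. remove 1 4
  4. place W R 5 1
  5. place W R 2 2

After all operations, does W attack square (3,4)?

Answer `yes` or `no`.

Answer: no

Derivation:
Op 1: place BB@(4,1)
Op 2: place WK@(1,4)
Op 3: remove (1,4)
Op 4: place WR@(5,1)
Op 5: place WR@(2,2)
Per-piece attacks for W:
  WR@(2,2): attacks (2,3) (2,4) (2,5) (2,1) (2,0) (3,2) (4,2) (5,2) (1,2) (0,2)
  WR@(5,1): attacks (5,2) (5,3) (5,4) (5,5) (5,0) (4,1) [ray(-1,0) blocked at (4,1)]
W attacks (3,4): no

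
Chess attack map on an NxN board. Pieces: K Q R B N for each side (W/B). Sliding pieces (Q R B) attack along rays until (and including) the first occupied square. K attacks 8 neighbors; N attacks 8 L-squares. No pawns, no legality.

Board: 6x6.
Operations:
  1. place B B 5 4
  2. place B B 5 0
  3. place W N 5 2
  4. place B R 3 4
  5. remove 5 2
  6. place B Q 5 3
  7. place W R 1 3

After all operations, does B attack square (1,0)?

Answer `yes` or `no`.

Answer: yes

Derivation:
Op 1: place BB@(5,4)
Op 2: place BB@(5,0)
Op 3: place WN@(5,2)
Op 4: place BR@(3,4)
Op 5: remove (5,2)
Op 6: place BQ@(5,3)
Op 7: place WR@(1,3)
Per-piece attacks for B:
  BR@(3,4): attacks (3,5) (3,3) (3,2) (3,1) (3,0) (4,4) (5,4) (2,4) (1,4) (0,4) [ray(1,0) blocked at (5,4)]
  BB@(5,0): attacks (4,1) (3,2) (2,3) (1,4) (0,5)
  BQ@(5,3): attacks (5,4) (5,2) (5,1) (5,0) (4,3) (3,3) (2,3) (1,3) (4,4) (3,5) (4,2) (3,1) (2,0) [ray(0,1) blocked at (5,4); ray(0,-1) blocked at (5,0); ray(-1,0) blocked at (1,3)]
  BB@(5,4): attacks (4,5) (4,3) (3,2) (2,1) (1,0)
B attacks (1,0): yes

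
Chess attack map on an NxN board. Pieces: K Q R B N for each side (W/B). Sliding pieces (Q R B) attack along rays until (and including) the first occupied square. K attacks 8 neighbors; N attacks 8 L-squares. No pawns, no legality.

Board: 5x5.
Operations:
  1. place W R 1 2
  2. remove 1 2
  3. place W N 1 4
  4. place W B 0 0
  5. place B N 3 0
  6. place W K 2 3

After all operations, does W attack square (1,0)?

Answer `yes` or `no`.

Answer: no

Derivation:
Op 1: place WR@(1,2)
Op 2: remove (1,2)
Op 3: place WN@(1,4)
Op 4: place WB@(0,0)
Op 5: place BN@(3,0)
Op 6: place WK@(2,3)
Per-piece attacks for W:
  WB@(0,0): attacks (1,1) (2,2) (3,3) (4,4)
  WN@(1,4): attacks (2,2) (3,3) (0,2)
  WK@(2,3): attacks (2,4) (2,2) (3,3) (1,3) (3,4) (3,2) (1,4) (1,2)
W attacks (1,0): no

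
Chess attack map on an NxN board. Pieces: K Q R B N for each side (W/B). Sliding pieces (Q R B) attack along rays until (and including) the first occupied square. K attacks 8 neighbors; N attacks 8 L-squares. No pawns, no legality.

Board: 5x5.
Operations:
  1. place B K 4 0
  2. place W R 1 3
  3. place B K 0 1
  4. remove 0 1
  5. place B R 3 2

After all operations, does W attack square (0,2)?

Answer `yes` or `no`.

Op 1: place BK@(4,0)
Op 2: place WR@(1,3)
Op 3: place BK@(0,1)
Op 4: remove (0,1)
Op 5: place BR@(3,2)
Per-piece attacks for W:
  WR@(1,3): attacks (1,4) (1,2) (1,1) (1,0) (2,3) (3,3) (4,3) (0,3)
W attacks (0,2): no

Answer: no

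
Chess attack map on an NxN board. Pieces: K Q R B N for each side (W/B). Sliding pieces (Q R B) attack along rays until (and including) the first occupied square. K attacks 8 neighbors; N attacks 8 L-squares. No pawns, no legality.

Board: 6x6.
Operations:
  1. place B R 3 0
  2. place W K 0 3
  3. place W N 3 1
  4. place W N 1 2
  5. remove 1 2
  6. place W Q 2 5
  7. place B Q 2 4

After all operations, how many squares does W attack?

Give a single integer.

Op 1: place BR@(3,0)
Op 2: place WK@(0,3)
Op 3: place WN@(3,1)
Op 4: place WN@(1,2)
Op 5: remove (1,2)
Op 6: place WQ@(2,5)
Op 7: place BQ@(2,4)
Per-piece attacks for W:
  WK@(0,3): attacks (0,4) (0,2) (1,3) (1,4) (1,2)
  WQ@(2,5): attacks (2,4) (3,5) (4,5) (5,5) (1,5) (0,5) (3,4) (4,3) (5,2) (1,4) (0,3) [ray(0,-1) blocked at (2,4); ray(-1,-1) blocked at (0,3)]
  WN@(3,1): attacks (4,3) (5,2) (2,3) (1,2) (5,0) (1,0)
Union (18 distinct): (0,2) (0,3) (0,4) (0,5) (1,0) (1,2) (1,3) (1,4) (1,5) (2,3) (2,4) (3,4) (3,5) (4,3) (4,5) (5,0) (5,2) (5,5)

Answer: 18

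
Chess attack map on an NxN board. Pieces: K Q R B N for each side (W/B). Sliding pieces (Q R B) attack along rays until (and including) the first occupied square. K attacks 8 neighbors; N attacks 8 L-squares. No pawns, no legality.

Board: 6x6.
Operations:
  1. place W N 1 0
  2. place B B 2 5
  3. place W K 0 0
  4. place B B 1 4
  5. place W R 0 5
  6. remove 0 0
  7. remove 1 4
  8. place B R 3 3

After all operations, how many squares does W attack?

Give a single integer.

Answer: 9

Derivation:
Op 1: place WN@(1,0)
Op 2: place BB@(2,5)
Op 3: place WK@(0,0)
Op 4: place BB@(1,4)
Op 5: place WR@(0,5)
Op 6: remove (0,0)
Op 7: remove (1,4)
Op 8: place BR@(3,3)
Per-piece attacks for W:
  WR@(0,5): attacks (0,4) (0,3) (0,2) (0,1) (0,0) (1,5) (2,5) [ray(1,0) blocked at (2,5)]
  WN@(1,0): attacks (2,2) (3,1) (0,2)
Union (9 distinct): (0,0) (0,1) (0,2) (0,3) (0,4) (1,5) (2,2) (2,5) (3,1)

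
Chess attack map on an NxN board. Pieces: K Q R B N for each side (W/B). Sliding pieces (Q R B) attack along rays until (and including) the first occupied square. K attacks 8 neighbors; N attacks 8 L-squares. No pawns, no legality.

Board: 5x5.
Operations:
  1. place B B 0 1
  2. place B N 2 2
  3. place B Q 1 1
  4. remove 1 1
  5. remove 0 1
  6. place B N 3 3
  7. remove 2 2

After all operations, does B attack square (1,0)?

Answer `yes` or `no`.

Answer: no

Derivation:
Op 1: place BB@(0,1)
Op 2: place BN@(2,2)
Op 3: place BQ@(1,1)
Op 4: remove (1,1)
Op 5: remove (0,1)
Op 6: place BN@(3,3)
Op 7: remove (2,2)
Per-piece attacks for B:
  BN@(3,3): attacks (1,4) (4,1) (2,1) (1,2)
B attacks (1,0): no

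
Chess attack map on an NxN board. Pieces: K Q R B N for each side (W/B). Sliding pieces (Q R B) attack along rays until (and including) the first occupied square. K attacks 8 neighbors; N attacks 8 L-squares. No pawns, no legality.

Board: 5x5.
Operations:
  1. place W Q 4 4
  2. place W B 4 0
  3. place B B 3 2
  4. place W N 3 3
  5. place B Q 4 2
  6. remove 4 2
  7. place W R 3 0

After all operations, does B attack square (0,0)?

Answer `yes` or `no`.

Answer: no

Derivation:
Op 1: place WQ@(4,4)
Op 2: place WB@(4,0)
Op 3: place BB@(3,2)
Op 4: place WN@(3,3)
Op 5: place BQ@(4,2)
Op 6: remove (4,2)
Op 7: place WR@(3,0)
Per-piece attacks for B:
  BB@(3,2): attacks (4,3) (4,1) (2,3) (1,4) (2,1) (1,0)
B attacks (0,0): no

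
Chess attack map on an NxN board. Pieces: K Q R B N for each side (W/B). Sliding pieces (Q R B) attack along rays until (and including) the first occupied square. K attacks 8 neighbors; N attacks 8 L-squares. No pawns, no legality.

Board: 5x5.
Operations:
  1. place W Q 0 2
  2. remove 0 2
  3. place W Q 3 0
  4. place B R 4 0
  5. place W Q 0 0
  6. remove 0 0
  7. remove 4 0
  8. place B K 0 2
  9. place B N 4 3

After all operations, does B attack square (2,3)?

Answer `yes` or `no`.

Answer: no

Derivation:
Op 1: place WQ@(0,2)
Op 2: remove (0,2)
Op 3: place WQ@(3,0)
Op 4: place BR@(4,0)
Op 5: place WQ@(0,0)
Op 6: remove (0,0)
Op 7: remove (4,0)
Op 8: place BK@(0,2)
Op 9: place BN@(4,3)
Per-piece attacks for B:
  BK@(0,2): attacks (0,3) (0,1) (1,2) (1,3) (1,1)
  BN@(4,3): attacks (2,4) (3,1) (2,2)
B attacks (2,3): no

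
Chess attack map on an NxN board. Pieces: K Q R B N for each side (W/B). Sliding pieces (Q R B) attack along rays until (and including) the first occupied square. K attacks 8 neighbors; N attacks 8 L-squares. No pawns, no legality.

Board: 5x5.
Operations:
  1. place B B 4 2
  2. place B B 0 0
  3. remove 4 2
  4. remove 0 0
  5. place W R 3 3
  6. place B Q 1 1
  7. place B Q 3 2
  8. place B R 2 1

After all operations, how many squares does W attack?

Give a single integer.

Answer: 6

Derivation:
Op 1: place BB@(4,2)
Op 2: place BB@(0,0)
Op 3: remove (4,2)
Op 4: remove (0,0)
Op 5: place WR@(3,3)
Op 6: place BQ@(1,1)
Op 7: place BQ@(3,2)
Op 8: place BR@(2,1)
Per-piece attacks for W:
  WR@(3,3): attacks (3,4) (3,2) (4,3) (2,3) (1,3) (0,3) [ray(0,-1) blocked at (3,2)]
Union (6 distinct): (0,3) (1,3) (2,3) (3,2) (3,4) (4,3)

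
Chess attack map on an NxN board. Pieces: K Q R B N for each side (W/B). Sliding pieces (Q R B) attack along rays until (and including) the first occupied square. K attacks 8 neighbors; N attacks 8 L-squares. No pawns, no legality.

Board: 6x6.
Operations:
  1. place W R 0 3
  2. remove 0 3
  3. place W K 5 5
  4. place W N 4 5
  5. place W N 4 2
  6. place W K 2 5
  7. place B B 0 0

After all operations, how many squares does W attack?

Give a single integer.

Op 1: place WR@(0,3)
Op 2: remove (0,3)
Op 3: place WK@(5,5)
Op 4: place WN@(4,5)
Op 5: place WN@(4,2)
Op 6: place WK@(2,5)
Op 7: place BB@(0,0)
Per-piece attacks for W:
  WK@(2,5): attacks (2,4) (3,5) (1,5) (3,4) (1,4)
  WN@(4,2): attacks (5,4) (3,4) (2,3) (5,0) (3,0) (2,1)
  WN@(4,5): attacks (5,3) (3,3) (2,4)
  WK@(5,5): attacks (5,4) (4,5) (4,4)
Union (14 distinct): (1,4) (1,5) (2,1) (2,3) (2,4) (3,0) (3,3) (3,4) (3,5) (4,4) (4,5) (5,0) (5,3) (5,4)

Answer: 14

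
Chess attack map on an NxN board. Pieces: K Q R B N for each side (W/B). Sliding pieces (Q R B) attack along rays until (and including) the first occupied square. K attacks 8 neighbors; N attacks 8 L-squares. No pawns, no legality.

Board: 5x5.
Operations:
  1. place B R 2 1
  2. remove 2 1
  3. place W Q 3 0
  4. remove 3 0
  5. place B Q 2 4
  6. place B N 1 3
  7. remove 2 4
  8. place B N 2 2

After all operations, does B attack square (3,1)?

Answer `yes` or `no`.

Answer: no

Derivation:
Op 1: place BR@(2,1)
Op 2: remove (2,1)
Op 3: place WQ@(3,0)
Op 4: remove (3,0)
Op 5: place BQ@(2,4)
Op 6: place BN@(1,3)
Op 7: remove (2,4)
Op 8: place BN@(2,2)
Per-piece attacks for B:
  BN@(1,3): attacks (3,4) (2,1) (3,2) (0,1)
  BN@(2,2): attacks (3,4) (4,3) (1,4) (0,3) (3,0) (4,1) (1,0) (0,1)
B attacks (3,1): no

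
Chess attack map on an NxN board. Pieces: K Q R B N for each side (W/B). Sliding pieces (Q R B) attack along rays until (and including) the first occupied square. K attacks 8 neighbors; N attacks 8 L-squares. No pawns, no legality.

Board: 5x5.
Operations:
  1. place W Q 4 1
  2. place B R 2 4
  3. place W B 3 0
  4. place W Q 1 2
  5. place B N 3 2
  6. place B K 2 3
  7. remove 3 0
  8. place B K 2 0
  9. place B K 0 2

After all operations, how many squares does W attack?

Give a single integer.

Answer: 17

Derivation:
Op 1: place WQ@(4,1)
Op 2: place BR@(2,4)
Op 3: place WB@(3,0)
Op 4: place WQ@(1,2)
Op 5: place BN@(3,2)
Op 6: place BK@(2,3)
Op 7: remove (3,0)
Op 8: place BK@(2,0)
Op 9: place BK@(0,2)
Per-piece attacks for W:
  WQ@(1,2): attacks (1,3) (1,4) (1,1) (1,0) (2,2) (3,2) (0,2) (2,3) (2,1) (3,0) (0,3) (0,1) [ray(1,0) blocked at (3,2); ray(-1,0) blocked at (0,2); ray(1,1) blocked at (2,3)]
  WQ@(4,1): attacks (4,2) (4,3) (4,4) (4,0) (3,1) (2,1) (1,1) (0,1) (3,2) (3,0) [ray(-1,1) blocked at (3,2)]
Union (17 distinct): (0,1) (0,2) (0,3) (1,0) (1,1) (1,3) (1,4) (2,1) (2,2) (2,3) (3,0) (3,1) (3,2) (4,0) (4,2) (4,3) (4,4)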